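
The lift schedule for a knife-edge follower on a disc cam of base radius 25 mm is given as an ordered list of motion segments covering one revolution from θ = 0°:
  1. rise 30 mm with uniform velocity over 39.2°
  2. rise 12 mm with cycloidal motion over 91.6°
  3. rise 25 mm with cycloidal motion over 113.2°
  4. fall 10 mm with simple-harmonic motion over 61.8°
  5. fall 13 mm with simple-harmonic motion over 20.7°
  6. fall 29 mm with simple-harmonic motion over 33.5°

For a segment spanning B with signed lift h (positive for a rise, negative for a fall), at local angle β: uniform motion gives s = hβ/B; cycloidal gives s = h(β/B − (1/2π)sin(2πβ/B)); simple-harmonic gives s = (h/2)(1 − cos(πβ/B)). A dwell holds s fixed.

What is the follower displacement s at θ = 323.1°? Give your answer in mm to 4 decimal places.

seg 1 [0°–39.2°] uniform, h=30: full span → s += 30 → s = 30.0000
seg 2 [39.2°–130.8°] cycloidal, h=12: full span → s += 12 → s = 42.0000
seg 3 [130.8°–244°] cycloidal, h=25: full span → s += 25 → s = 67.0000
seg 4 [244°–305.8°] simple-harmonic, h=-10: full span → s += -10 → s = 57.0000
seg 5 [305.8°–326.5°] simple-harmonic, h=-13: θ=323.1° here. β=17.3, B=20.7. -13/2·(1 − cos(π·0.8357)) = -12.1537 → s = 44.8463

44.8463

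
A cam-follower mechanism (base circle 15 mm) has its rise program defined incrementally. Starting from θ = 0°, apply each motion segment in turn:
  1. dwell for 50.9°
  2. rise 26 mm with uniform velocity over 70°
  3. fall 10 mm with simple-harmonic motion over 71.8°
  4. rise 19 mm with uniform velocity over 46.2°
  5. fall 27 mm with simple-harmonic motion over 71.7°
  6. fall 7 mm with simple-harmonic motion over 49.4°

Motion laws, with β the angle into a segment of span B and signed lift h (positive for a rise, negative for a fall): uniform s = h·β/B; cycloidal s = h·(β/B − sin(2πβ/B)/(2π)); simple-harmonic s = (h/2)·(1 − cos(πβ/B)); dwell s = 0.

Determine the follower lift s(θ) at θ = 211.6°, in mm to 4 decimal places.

seg 1 [0°–50.9°] dwell: s stays 0.0000
seg 2 [50.9°–120.9°] uniform, h=26: full span → s += 26 → s = 26.0000
seg 3 [120.9°–192.7°] simple-harmonic, h=-10: full span → s += -10 → s = 16.0000
seg 4 [192.7°–238.9°] uniform, h=19: θ=211.6° here. β=18.9, B=46.2. 19·18.9/46.2 = 7.7727 → s = 23.7727

23.7727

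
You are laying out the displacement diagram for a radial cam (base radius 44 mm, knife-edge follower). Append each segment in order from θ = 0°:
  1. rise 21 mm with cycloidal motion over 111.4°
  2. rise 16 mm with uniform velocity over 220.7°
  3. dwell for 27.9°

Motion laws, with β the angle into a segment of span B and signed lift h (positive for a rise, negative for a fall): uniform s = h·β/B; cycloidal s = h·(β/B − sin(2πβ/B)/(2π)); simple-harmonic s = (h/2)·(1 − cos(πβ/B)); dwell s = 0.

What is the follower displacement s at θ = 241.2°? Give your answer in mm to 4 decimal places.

seg 1 [0°–111.4°] cycloidal, h=21: full span → s += 21 → s = 21.0000
seg 2 [111.4°–332.1°] uniform, h=16: θ=241.2° here. β=129.8, B=220.7. 16·129.8/220.7 = 9.4101 → s = 30.4101

30.4101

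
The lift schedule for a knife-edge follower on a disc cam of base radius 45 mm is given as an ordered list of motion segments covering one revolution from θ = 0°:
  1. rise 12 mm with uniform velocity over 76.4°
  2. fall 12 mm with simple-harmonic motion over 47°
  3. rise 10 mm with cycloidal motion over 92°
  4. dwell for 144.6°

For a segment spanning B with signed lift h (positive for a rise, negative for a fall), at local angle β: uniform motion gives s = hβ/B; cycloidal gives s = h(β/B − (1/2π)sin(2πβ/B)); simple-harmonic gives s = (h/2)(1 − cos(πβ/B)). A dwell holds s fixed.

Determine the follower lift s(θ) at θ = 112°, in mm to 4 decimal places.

seg 1 [0°–76.4°] uniform, h=12: full span → s += 12 → s = 12.0000
seg 2 [76.4°–123.4°] simple-harmonic, h=-12: θ=112° here. β=35.6, B=47. -12/2·(1 − cos(π·0.7574)) = -10.3407 → s = 1.6593

1.6593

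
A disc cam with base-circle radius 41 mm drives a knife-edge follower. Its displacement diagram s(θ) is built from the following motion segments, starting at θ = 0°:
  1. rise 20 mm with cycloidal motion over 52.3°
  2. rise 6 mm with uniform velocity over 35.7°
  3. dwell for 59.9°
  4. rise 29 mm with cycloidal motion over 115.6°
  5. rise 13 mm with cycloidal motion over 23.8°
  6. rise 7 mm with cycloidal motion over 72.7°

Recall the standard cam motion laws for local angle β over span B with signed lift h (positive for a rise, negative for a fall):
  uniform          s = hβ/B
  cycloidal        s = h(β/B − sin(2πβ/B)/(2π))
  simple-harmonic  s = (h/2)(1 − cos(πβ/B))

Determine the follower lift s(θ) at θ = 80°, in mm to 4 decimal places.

seg 1 [0°–52.3°] cycloidal, h=20: full span → s += 20 → s = 20.0000
seg 2 [52.3°–88°] uniform, h=6: θ=80° here. β=27.7, B=35.7. 6·27.7/35.7 = 4.6555 → s = 24.6555

24.6555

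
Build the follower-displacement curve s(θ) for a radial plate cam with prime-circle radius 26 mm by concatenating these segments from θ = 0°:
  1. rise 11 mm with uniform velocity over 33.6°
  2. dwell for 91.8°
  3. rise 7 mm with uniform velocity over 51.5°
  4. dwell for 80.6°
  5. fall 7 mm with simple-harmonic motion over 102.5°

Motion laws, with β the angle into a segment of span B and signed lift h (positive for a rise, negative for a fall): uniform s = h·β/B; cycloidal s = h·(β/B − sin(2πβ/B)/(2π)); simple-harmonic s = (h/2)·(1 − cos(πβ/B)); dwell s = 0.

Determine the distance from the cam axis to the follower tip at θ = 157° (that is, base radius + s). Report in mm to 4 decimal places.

seg 1 [0°–33.6°] uniform, h=11: full span → s += 11 → s = 11.0000
seg 2 [33.6°–125.4°] dwell: s stays 11.0000
seg 3 [125.4°–176.9°] uniform, h=7: θ=157° here. β=31.6, B=51.5. 7·31.6/51.5 = 4.2951 → s = 15.2951
radial distance = base radius + s = 26 + 15.2951 = 41.2951

41.2951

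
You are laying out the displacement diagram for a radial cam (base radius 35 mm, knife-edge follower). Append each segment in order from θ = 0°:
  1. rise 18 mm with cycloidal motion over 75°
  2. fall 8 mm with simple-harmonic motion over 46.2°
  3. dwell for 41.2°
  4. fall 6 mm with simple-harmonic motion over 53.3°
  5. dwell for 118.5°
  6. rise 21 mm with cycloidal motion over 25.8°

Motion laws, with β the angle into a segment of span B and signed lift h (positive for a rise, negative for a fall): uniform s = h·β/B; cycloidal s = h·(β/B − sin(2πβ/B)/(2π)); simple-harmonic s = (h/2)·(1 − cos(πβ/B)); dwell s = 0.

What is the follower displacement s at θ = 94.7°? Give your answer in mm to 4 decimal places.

seg 1 [0°–75°] cycloidal, h=18: full span → s += 18 → s = 18.0000
seg 2 [75°–121.2°] simple-harmonic, h=-8: θ=94.7° here. β=19.7, B=46.2. -8/2·(1 − cos(π·0.4264)) = -3.0834 → s = 14.9166

14.9166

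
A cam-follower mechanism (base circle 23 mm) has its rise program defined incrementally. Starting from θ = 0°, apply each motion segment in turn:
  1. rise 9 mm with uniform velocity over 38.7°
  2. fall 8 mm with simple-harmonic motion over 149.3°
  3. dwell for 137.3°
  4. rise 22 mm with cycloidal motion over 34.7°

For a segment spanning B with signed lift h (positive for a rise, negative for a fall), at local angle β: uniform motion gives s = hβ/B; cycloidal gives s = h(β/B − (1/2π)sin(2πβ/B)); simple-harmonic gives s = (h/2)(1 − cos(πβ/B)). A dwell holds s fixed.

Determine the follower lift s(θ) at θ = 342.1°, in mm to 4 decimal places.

seg 1 [0°–38.7°] uniform, h=9: full span → s += 9 → s = 9.0000
seg 2 [38.7°–188°] simple-harmonic, h=-8: full span → s += -8 → s = 1.0000
seg 3 [188°–325.3°] dwell: s stays 1.0000
seg 4 [325.3°–360°] cycloidal, h=22: θ=342.1° here. β=16.8, B=34.7. 22·(0.4841 − sin(2π·0.4841)/(2π)) = 10.3032 → s = 11.3032

11.3032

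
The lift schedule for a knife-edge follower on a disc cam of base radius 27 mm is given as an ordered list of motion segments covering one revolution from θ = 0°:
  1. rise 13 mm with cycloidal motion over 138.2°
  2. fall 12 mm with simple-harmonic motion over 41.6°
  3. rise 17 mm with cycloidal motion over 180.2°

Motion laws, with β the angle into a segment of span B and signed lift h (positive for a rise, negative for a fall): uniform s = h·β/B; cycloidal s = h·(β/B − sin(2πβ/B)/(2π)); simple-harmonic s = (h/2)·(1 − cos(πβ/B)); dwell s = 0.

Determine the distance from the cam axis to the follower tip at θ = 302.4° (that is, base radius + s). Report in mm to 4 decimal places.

seg 1 [0°–138.2°] cycloidal, h=13: full span → s += 13 → s = 13.0000
seg 2 [138.2°–179.8°] simple-harmonic, h=-12: full span → s += -12 → s = 1.0000
seg 3 [179.8°–360°] cycloidal, h=17: θ=302.4° here. β=122.6, B=180.2. 17·(0.6804 − sin(2π·0.6804)/(2π)) = 14.0167 → s = 15.0167
radial distance = base radius + s = 27 + 15.0167 = 42.0167

42.0167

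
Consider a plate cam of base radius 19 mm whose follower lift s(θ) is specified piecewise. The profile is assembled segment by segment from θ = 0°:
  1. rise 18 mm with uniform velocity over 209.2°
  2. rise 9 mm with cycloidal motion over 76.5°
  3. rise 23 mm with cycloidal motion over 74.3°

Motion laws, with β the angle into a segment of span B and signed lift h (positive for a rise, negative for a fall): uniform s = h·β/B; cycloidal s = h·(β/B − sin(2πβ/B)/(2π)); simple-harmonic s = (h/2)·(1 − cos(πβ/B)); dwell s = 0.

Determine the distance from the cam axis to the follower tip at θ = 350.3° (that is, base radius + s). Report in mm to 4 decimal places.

seg 1 [0°–209.2°] uniform, h=18: full span → s += 18 → s = 18.0000
seg 2 [209.2°–285.7°] cycloidal, h=9: full span → s += 9 → s = 27.0000
seg 3 [285.7°–360°] cycloidal, h=23: θ=350.3° here. β=64.6, B=74.3. 23·(0.8694 − sin(2π·0.8694)/(2π)) = 22.6744 → s = 49.6744
radial distance = base radius + s = 19 + 49.6744 = 68.6744

68.6744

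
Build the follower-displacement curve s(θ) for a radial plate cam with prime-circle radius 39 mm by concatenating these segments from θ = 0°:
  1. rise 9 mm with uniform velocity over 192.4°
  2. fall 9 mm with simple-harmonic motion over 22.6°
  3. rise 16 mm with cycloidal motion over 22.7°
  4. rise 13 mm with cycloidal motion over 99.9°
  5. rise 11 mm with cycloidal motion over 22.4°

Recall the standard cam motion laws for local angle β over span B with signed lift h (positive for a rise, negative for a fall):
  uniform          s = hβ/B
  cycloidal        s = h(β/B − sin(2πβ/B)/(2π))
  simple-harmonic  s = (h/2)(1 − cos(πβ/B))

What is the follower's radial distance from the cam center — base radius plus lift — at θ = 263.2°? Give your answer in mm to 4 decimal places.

seg 1 [0°–192.4°] uniform, h=9: full span → s += 9 → s = 9.0000
seg 2 [192.4°–215°] simple-harmonic, h=-9: full span → s += -9 → s = 0.0000
seg 3 [215°–237.7°] cycloidal, h=16: full span → s += 16 → s = 16.0000
seg 4 [237.7°–337.6°] cycloidal, h=13: θ=263.2° here. β=25.5, B=99.9. 13·(0.2553 − sin(2π·0.2553)/(2π)) = 1.2504 → s = 17.2504
radial distance = base radius + s = 39 + 17.2504 = 56.2504

56.2504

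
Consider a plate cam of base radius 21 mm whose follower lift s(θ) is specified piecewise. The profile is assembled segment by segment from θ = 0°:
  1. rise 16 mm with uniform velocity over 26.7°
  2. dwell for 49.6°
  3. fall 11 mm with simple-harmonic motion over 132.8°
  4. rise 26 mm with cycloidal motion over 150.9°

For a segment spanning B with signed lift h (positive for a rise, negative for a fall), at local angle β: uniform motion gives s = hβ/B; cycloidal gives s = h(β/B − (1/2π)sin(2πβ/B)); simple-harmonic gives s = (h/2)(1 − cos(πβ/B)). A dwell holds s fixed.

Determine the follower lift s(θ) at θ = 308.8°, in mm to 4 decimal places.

seg 1 [0°–26.7°] uniform, h=16: full span → s += 16 → s = 16.0000
seg 2 [26.7°–76.3°] dwell: s stays 16.0000
seg 3 [76.3°–209.1°] simple-harmonic, h=-11: full span → s += -11 → s = 5.0000
seg 4 [209.1°–360°] cycloidal, h=26: θ=308.8° here. β=99.7, B=150.9. 26·(0.6607 − sin(2π·0.6607)/(2π)) = 20.6819 → s = 25.6819

25.6819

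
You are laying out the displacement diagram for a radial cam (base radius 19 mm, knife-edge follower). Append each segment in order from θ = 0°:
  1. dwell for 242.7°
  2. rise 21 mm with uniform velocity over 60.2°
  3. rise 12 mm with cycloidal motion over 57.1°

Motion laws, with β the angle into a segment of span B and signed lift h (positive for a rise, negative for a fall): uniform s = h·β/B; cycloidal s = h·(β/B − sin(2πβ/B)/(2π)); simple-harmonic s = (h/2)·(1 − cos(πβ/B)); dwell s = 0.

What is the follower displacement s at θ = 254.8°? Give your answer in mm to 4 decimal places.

seg 1 [0°–242.7°] dwell: s stays 0.0000
seg 2 [242.7°–302.9°] uniform, h=21: θ=254.8° here. β=12.1, B=60.2. 21·12.1/60.2 = 4.2209 → s = 4.2209

4.2209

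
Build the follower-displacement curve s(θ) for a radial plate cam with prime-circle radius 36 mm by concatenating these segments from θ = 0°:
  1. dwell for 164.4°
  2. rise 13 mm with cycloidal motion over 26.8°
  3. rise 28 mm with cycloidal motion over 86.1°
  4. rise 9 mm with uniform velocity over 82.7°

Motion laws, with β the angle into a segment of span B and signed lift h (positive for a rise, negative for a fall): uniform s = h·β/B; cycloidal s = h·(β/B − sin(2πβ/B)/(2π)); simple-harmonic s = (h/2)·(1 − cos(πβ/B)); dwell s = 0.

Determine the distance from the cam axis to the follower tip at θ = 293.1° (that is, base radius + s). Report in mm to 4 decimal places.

seg 1 [0°–164.4°] dwell: s stays 0.0000
seg 2 [164.4°–191.2°] cycloidal, h=13: full span → s += 13 → s = 13.0000
seg 3 [191.2°–277.3°] cycloidal, h=28: full span → s += 28 → s = 41.0000
seg 4 [277.3°–360°] uniform, h=9: θ=293.1° here. β=15.8, B=82.7. 9·15.8/82.7 = 1.7195 → s = 42.7195
radial distance = base radius + s = 36 + 42.7195 = 78.7195

78.7195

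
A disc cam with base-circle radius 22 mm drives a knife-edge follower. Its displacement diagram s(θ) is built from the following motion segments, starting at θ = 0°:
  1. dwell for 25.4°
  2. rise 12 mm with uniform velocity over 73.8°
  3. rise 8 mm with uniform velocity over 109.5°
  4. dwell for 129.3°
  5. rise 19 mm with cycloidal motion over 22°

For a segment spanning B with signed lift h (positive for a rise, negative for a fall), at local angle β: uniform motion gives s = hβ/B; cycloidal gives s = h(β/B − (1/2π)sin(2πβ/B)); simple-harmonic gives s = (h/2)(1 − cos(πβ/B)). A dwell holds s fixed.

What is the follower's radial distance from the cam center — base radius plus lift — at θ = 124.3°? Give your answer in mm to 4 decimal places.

seg 1 [0°–25.4°] dwell: s stays 0.0000
seg 2 [25.4°–99.2°] uniform, h=12: full span → s += 12 → s = 12.0000
seg 3 [99.2°–208.7°] uniform, h=8: θ=124.3° here. β=25.1, B=109.5. 8·25.1/109.5 = 1.8338 → s = 13.8338
radial distance = base radius + s = 22 + 13.8338 = 35.8338

35.8338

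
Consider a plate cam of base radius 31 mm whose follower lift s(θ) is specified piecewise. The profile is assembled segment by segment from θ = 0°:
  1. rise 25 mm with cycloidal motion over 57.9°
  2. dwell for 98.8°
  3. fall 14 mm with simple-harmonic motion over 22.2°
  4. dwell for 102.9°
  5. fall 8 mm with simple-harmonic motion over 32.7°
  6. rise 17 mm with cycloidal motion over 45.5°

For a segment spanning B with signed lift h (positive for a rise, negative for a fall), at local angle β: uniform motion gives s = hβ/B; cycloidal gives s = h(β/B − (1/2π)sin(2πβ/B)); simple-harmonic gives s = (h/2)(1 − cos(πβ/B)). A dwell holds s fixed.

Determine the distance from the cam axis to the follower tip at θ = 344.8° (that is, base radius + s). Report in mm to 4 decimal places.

seg 1 [0°–57.9°] cycloidal, h=25: full span → s += 25 → s = 25.0000
seg 2 [57.9°–156.7°] dwell: s stays 25.0000
seg 3 [156.7°–178.9°] simple-harmonic, h=-14: full span → s += -14 → s = 11.0000
seg 4 [178.9°–281.8°] dwell: s stays 11.0000
seg 5 [281.8°–314.5°] simple-harmonic, h=-8: full span → s += -8 → s = 3.0000
seg 6 [314.5°–360°] cycloidal, h=17: θ=344.8° here. β=30.3, B=45.5. 17·(0.6659 − sin(2π·0.6659)/(2π)) = 13.6578 → s = 16.6578
radial distance = base radius + s = 31 + 16.6578 = 47.6578

47.6578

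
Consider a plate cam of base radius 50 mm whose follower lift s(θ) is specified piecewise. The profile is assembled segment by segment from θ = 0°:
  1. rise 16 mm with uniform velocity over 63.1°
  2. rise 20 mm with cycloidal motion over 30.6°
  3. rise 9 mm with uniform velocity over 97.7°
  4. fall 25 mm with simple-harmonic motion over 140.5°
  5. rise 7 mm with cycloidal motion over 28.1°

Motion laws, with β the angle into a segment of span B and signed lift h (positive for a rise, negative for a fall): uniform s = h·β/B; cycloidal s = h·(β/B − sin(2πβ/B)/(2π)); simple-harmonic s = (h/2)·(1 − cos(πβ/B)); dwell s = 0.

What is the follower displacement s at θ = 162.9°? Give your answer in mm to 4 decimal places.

seg 1 [0°–63.1°] uniform, h=16: full span → s += 16 → s = 16.0000
seg 2 [63.1°–93.7°] cycloidal, h=20: full span → s += 20 → s = 36.0000
seg 3 [93.7°–191.4°] uniform, h=9: θ=162.9° here. β=69.2, B=97.7. 9·69.2/97.7 = 6.3746 → s = 42.3746

42.3746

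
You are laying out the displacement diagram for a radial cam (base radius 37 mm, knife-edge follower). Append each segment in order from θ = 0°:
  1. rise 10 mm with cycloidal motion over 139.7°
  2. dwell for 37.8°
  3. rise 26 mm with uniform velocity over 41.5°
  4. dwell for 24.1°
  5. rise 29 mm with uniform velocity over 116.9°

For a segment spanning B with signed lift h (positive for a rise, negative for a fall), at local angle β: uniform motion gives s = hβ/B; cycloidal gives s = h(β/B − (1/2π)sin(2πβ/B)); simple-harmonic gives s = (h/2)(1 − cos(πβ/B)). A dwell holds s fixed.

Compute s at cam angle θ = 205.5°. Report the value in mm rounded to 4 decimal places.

seg 1 [0°–139.7°] cycloidal, h=10: full span → s += 10 → s = 10.0000
seg 2 [139.7°–177.5°] dwell: s stays 10.0000
seg 3 [177.5°–219°] uniform, h=26: θ=205.5° here. β=28, B=41.5. 26·28/41.5 = 17.5422 → s = 27.5422

27.5422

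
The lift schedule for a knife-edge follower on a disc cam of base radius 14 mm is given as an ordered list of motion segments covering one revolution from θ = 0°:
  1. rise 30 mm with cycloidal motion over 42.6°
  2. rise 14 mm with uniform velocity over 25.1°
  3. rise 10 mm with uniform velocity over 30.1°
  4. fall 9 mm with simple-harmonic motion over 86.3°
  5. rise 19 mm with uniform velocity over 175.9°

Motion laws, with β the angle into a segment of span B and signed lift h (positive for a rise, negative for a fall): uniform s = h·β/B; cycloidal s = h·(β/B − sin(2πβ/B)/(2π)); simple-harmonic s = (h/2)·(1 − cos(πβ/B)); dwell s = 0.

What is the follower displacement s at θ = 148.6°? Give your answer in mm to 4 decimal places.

seg 1 [0°–42.6°] cycloidal, h=30: full span → s += 30 → s = 30.0000
seg 2 [42.6°–67.7°] uniform, h=14: full span → s += 14 → s = 44.0000
seg 3 [67.7°–97.8°] uniform, h=10: full span → s += 10 → s = 54.0000
seg 4 [97.8°–184.1°] simple-harmonic, h=-9: θ=148.6° here. β=50.8, B=86.3. -9/2·(1 − cos(π·0.5886)) = -5.7370 → s = 48.2630

48.2630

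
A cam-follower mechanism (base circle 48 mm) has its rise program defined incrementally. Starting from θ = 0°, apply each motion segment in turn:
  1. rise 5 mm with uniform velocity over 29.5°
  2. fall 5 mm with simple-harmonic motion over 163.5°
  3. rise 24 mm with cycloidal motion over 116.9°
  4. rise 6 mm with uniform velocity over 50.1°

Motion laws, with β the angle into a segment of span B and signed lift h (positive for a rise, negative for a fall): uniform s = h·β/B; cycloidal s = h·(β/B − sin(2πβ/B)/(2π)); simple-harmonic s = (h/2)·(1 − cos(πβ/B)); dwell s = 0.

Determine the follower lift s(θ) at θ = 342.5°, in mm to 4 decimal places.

seg 1 [0°–29.5°] uniform, h=5: full span → s += 5 → s = 5.0000
seg 2 [29.5°–193°] simple-harmonic, h=-5: full span → s += -5 → s = 0.0000
seg 3 [193°–309.9°] cycloidal, h=24: full span → s += 24 → s = 24.0000
seg 4 [309.9°–360°] uniform, h=6: θ=342.5° here. β=32.6, B=50.1. 6·32.6/50.1 = 3.9042 → s = 27.9042

27.9042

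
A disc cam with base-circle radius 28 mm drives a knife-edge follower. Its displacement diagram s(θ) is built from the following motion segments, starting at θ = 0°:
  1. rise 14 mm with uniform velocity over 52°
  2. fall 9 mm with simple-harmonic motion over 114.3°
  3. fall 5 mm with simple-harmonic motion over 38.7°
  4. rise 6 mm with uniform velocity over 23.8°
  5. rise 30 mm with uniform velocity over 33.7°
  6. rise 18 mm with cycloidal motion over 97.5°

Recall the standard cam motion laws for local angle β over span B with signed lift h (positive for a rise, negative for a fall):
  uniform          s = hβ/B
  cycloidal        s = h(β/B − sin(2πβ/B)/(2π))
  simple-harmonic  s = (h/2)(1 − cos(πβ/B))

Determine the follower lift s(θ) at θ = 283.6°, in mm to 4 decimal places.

seg 1 [0°–52°] uniform, h=14: full span → s += 14 → s = 14.0000
seg 2 [52°–166.3°] simple-harmonic, h=-9: full span → s += -9 → s = 5.0000
seg 3 [166.3°–205°] simple-harmonic, h=-5: full span → s += -5 → s = 0.0000
seg 4 [205°–228.8°] uniform, h=6: full span → s += 6 → s = 6.0000
seg 5 [228.8°–262.5°] uniform, h=30: full span → s += 30 → s = 36.0000
seg 6 [262.5°–360°] cycloidal, h=18: θ=283.6° here. β=21.1, B=97.5. 18·(0.2164 − sin(2π·0.2164)/(2π)) = 1.0942 → s = 37.0942

37.0942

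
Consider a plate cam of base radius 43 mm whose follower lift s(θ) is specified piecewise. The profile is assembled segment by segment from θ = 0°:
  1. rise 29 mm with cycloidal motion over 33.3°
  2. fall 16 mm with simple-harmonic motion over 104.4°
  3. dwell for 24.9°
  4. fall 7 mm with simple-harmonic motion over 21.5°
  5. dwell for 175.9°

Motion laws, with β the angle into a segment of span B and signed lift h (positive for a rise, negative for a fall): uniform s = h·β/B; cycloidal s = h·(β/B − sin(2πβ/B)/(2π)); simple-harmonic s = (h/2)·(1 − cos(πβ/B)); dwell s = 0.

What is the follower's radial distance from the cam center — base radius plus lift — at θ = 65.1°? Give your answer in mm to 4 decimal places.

seg 1 [0°–33.3°] cycloidal, h=29: full span → s += 29 → s = 29.0000
seg 2 [33.3°–137.7°] simple-harmonic, h=-16: θ=65.1° here. β=31.8, B=104.4. -16/2·(1 − cos(π·0.3046)) = -3.3917 → s = 25.6083
radial distance = base radius + s = 43 + 25.6083 = 68.6083

68.6083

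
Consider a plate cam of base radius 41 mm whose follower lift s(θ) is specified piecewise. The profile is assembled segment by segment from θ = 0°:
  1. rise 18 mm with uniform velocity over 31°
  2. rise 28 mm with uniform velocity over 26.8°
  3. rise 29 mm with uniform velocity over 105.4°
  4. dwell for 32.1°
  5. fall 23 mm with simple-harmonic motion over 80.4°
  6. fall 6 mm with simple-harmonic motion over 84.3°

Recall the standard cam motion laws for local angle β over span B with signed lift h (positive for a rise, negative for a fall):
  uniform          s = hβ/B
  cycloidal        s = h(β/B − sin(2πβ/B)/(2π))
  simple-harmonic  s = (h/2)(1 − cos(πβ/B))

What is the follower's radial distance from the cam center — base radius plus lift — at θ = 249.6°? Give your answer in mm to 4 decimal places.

seg 1 [0°–31°] uniform, h=18: full span → s += 18 → s = 18.0000
seg 2 [31°–57.8°] uniform, h=28: full span → s += 28 → s = 46.0000
seg 3 [57.8°–163.2°] uniform, h=29: full span → s += 29 → s = 75.0000
seg 4 [163.2°–195.3°] dwell: s stays 75.0000
seg 5 [195.3°–275.7°] simple-harmonic, h=-23: θ=249.6° here. β=54.3, B=80.4. -23/2·(1 − cos(π·0.6754)) = -17.5202 → s = 57.4798
radial distance = base radius + s = 41 + 57.4798 = 98.4798

98.4798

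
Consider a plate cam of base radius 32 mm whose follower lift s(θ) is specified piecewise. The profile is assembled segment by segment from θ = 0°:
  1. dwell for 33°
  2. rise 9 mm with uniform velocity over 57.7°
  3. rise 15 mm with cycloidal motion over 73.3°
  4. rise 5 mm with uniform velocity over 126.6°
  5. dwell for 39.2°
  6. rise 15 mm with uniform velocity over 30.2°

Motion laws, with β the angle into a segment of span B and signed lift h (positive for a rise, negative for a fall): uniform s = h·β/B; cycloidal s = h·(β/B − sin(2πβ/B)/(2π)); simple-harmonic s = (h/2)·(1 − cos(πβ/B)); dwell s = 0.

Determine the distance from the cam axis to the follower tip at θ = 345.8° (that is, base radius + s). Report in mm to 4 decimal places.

seg 1 [0°–33°] dwell: s stays 0.0000
seg 2 [33°–90.7°] uniform, h=9: full span → s += 9 → s = 9.0000
seg 3 [90.7°–164°] cycloidal, h=15: full span → s += 15 → s = 24.0000
seg 4 [164°–290.6°] uniform, h=5: full span → s += 5 → s = 29.0000
seg 5 [290.6°–329.8°] dwell: s stays 29.0000
seg 6 [329.8°–360°] uniform, h=15: θ=345.8° here. β=16, B=30.2. 15·16/30.2 = 7.9470 → s = 36.9470
radial distance = base radius + s = 32 + 36.9470 = 68.9470

68.9470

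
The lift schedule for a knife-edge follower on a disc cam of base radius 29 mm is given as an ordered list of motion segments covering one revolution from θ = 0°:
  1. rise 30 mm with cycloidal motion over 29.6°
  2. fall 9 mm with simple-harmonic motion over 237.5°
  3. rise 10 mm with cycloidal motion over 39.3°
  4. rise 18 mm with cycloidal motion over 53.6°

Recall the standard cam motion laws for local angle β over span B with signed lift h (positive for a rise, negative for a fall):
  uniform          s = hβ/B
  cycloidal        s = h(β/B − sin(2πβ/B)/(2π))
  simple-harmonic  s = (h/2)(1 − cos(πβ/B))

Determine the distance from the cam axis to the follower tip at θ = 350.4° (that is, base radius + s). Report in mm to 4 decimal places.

seg 1 [0°–29.6°] cycloidal, h=30: full span → s += 30 → s = 30.0000
seg 2 [29.6°–267.1°] simple-harmonic, h=-9: full span → s += -9 → s = 21.0000
seg 3 [267.1°–306.4°] cycloidal, h=10: full span → s += 10 → s = 31.0000
seg 4 [306.4°–360°] cycloidal, h=18: θ=350.4° here. β=44, B=53.6. 18·(0.8209 − sin(2π·0.8209)/(2π)) = 17.3614 → s = 48.3614
radial distance = base radius + s = 29 + 48.3614 = 77.3614

77.3614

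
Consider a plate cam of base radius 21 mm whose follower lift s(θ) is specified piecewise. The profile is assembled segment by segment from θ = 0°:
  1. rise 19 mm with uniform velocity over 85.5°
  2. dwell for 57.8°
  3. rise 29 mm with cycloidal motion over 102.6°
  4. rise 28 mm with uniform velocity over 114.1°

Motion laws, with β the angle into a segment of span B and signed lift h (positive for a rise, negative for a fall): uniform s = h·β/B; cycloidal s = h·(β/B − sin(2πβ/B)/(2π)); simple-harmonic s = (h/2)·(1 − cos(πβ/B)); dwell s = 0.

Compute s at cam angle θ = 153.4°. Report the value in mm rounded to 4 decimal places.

seg 1 [0°–85.5°] uniform, h=19: full span → s += 19 → s = 19.0000
seg 2 [85.5°–143.3°] dwell: s stays 19.0000
seg 3 [143.3°–245.9°] cycloidal, h=29: θ=153.4° here. β=10.1, B=102.6. 29·(0.0984 − sin(2π·0.0984)/(2π)) = 0.1786 → s = 19.1786

19.1786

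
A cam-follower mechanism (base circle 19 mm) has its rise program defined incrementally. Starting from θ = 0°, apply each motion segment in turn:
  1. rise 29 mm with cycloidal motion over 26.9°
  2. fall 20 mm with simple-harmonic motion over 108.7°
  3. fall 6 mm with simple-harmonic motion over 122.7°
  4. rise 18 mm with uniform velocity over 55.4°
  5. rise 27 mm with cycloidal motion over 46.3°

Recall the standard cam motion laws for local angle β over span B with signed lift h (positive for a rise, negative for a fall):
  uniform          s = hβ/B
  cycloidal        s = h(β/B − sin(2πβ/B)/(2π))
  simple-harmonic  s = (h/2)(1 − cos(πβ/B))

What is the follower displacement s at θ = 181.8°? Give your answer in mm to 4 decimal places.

seg 1 [0°–26.9°] cycloidal, h=29: full span → s += 29 → s = 29.0000
seg 2 [26.9°–135.6°] simple-harmonic, h=-20: full span → s += -20 → s = 9.0000
seg 3 [135.6°–258.3°] simple-harmonic, h=-6: θ=181.8° here. β=46.2, B=122.7. -6/2·(1 − cos(π·0.3765)) = -1.8653 → s = 7.1347

7.1347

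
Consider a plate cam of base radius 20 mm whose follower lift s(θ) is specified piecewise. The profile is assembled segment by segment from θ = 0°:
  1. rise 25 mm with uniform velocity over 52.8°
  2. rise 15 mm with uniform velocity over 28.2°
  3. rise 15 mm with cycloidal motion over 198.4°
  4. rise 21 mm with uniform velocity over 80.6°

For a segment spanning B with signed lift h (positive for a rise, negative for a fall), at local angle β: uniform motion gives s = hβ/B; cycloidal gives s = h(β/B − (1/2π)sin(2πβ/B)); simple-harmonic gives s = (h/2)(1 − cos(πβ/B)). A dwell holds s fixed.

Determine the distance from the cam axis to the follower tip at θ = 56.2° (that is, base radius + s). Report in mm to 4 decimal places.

seg 1 [0°–52.8°] uniform, h=25: full span → s += 25 → s = 25.0000
seg 2 [52.8°–81°] uniform, h=15: θ=56.2° here. β=3.4, B=28.2. 15·3.4/28.2 = 1.8085 → s = 26.8085
radial distance = base radius + s = 20 + 26.8085 = 46.8085

46.8085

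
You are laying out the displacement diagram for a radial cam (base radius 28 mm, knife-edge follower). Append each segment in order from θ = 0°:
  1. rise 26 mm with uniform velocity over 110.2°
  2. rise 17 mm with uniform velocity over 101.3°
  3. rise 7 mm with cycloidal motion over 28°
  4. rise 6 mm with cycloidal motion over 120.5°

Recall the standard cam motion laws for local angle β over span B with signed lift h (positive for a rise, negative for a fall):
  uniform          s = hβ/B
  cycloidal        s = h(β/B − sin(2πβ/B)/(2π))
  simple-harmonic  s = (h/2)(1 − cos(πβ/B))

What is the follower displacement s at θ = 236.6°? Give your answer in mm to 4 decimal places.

seg 1 [0°–110.2°] uniform, h=26: full span → s += 26 → s = 26.0000
seg 2 [110.2°–211.5°] uniform, h=17: full span → s += 17 → s = 43.0000
seg 3 [211.5°–239.5°] cycloidal, h=7: θ=236.6° here. β=25.1, B=28. 7·(0.8964 − sin(2π·0.8964)/(2π)) = 6.9499 → s = 49.9499

49.9499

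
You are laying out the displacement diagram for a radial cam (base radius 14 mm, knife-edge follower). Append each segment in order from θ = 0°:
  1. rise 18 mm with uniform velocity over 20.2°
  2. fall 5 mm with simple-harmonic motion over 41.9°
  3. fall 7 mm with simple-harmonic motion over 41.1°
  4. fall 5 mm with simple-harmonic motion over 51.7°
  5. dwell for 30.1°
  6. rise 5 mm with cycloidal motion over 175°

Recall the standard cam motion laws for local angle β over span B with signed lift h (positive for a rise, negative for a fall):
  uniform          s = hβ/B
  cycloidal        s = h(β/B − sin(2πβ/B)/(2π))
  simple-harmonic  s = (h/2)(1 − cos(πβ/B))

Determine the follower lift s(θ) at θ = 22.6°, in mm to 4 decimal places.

seg 1 [0°–20.2°] uniform, h=18: full span → s += 18 → s = 18.0000
seg 2 [20.2°–62.1°] simple-harmonic, h=-5: θ=22.6° here. β=2.4, B=41.9. -5/2·(1 − cos(π·0.0573)) = -0.0404 → s = 17.9596

17.9596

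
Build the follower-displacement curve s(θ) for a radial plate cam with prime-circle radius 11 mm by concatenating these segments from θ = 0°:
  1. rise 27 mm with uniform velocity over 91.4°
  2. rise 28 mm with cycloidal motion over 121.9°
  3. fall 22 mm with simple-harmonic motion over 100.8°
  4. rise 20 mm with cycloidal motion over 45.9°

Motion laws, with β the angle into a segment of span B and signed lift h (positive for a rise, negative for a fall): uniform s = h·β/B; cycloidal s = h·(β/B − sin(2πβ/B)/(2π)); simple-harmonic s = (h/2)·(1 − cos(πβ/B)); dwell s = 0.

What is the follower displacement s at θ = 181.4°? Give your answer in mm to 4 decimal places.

seg 1 [0°–91.4°] uniform, h=27: full span → s += 27 → s = 27.0000
seg 2 [91.4°–213.3°] cycloidal, h=28: θ=181.4° here. β=90, B=121.9. 28·(0.7383 − sin(2π·0.7383)/(2π)) = 25.1170 → s = 52.1170

52.1170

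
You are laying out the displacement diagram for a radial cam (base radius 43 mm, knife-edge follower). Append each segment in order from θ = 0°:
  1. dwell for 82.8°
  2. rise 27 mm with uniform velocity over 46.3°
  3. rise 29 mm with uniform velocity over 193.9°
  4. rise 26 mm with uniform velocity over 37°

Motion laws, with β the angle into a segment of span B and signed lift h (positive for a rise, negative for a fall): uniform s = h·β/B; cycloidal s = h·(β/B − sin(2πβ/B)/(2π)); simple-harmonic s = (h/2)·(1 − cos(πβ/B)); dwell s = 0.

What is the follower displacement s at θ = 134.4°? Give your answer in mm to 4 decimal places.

seg 1 [0°–82.8°] dwell: s stays 0.0000
seg 2 [82.8°–129.1°] uniform, h=27: full span → s += 27 → s = 27.0000
seg 3 [129.1°–323°] uniform, h=29: θ=134.4° here. β=5.3, B=193.9. 29·5.3/193.9 = 0.7927 → s = 27.7927

27.7927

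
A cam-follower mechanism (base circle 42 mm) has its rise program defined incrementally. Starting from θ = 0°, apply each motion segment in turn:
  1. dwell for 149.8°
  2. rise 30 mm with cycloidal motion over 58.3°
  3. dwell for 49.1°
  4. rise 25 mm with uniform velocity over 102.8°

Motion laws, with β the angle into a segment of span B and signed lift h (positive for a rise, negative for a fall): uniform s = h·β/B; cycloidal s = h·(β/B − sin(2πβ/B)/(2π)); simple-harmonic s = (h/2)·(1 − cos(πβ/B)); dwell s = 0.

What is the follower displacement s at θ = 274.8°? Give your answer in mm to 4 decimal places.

seg 1 [0°–149.8°] dwell: s stays 0.0000
seg 2 [149.8°–208.1°] cycloidal, h=30: full span → s += 30 → s = 30.0000
seg 3 [208.1°–257.2°] dwell: s stays 30.0000
seg 4 [257.2°–360°] uniform, h=25: θ=274.8° here. β=17.6, B=102.8. 25·17.6/102.8 = 4.2802 → s = 34.2802

34.2802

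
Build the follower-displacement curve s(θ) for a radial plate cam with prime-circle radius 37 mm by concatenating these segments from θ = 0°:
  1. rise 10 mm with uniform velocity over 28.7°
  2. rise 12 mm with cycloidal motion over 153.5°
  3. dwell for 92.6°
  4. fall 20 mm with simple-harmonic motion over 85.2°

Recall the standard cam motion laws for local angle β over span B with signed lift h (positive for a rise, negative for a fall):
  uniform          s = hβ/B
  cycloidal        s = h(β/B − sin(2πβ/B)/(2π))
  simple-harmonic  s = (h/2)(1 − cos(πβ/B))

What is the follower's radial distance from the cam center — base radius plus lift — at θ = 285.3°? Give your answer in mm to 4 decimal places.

seg 1 [0°–28.7°] uniform, h=10: full span → s += 10 → s = 10.0000
seg 2 [28.7°–182.2°] cycloidal, h=12: full span → s += 12 → s = 22.0000
seg 3 [182.2°–274.8°] dwell: s stays 22.0000
seg 4 [274.8°–360°] simple-harmonic, h=-20: θ=285.3° here. β=10.5, B=85.2. -20/2·(1 − cos(π·0.1232)) = -0.7402 → s = 21.2598
radial distance = base radius + s = 37 + 21.2598 = 58.2598

58.2598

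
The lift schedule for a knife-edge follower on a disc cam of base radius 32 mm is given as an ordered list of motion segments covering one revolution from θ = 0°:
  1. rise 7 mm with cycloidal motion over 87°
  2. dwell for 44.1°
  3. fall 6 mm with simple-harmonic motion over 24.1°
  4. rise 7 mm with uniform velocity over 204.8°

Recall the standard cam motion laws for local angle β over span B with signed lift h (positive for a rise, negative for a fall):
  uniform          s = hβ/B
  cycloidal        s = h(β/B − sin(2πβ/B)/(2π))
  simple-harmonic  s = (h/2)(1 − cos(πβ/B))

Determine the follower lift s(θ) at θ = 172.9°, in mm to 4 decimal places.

seg 1 [0°–87°] cycloidal, h=7: full span → s += 7 → s = 7.0000
seg 2 [87°–131.1°] dwell: s stays 7.0000
seg 3 [131.1°–155.2°] simple-harmonic, h=-6: full span → s += -6 → s = 1.0000
seg 4 [155.2°–360°] uniform, h=7: θ=172.9° here. β=17.7, B=204.8. 7·17.7/204.8 = 0.6050 → s = 1.6050

1.6050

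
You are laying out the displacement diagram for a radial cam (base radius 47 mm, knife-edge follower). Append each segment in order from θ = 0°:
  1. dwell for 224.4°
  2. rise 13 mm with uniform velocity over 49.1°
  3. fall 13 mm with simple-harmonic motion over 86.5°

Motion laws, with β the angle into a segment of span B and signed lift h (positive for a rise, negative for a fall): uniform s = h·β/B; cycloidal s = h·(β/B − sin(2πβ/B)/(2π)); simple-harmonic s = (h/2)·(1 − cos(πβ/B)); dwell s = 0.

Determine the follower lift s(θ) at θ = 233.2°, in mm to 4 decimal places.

seg 1 [0°–224.4°] dwell: s stays 0.0000
seg 2 [224.4°–273.5°] uniform, h=13: θ=233.2° here. β=8.8, B=49.1. 13·8.8/49.1 = 2.3299 → s = 2.3299

2.3299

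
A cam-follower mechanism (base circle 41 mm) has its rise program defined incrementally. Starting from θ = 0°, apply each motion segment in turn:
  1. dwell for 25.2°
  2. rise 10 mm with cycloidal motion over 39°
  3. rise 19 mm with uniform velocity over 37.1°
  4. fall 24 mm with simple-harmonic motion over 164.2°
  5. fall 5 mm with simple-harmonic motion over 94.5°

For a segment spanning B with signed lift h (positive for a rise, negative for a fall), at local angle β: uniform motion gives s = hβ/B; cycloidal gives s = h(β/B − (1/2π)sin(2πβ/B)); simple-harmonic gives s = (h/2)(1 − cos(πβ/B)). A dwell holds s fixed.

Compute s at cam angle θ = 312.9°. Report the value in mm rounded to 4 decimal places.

seg 1 [0°–25.2°] dwell: s stays 0.0000
seg 2 [25.2°–64.2°] cycloidal, h=10: full span → s += 10 → s = 10.0000
seg 3 [64.2°–101.3°] uniform, h=19: full span → s += 19 → s = 29.0000
seg 4 [101.3°–265.5°] simple-harmonic, h=-24: full span → s += -24 → s = 5.0000
seg 5 [265.5°–360°] simple-harmonic, h=-5: θ=312.9° here. β=47.4, B=94.5. -5/2·(1 − cos(π·0.5016)) = -2.5125 → s = 2.4875

2.4875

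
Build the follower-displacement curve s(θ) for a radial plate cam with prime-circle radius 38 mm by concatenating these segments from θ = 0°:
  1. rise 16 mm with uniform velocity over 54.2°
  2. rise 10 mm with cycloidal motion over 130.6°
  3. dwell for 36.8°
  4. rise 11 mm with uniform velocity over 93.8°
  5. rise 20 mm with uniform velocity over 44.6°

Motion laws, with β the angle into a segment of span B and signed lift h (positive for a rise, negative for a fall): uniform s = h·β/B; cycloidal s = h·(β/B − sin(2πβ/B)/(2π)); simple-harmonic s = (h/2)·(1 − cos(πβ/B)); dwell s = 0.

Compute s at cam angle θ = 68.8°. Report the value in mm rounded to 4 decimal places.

seg 1 [0°–54.2°] uniform, h=16: full span → s += 16 → s = 16.0000
seg 2 [54.2°–184.8°] cycloidal, h=10: θ=68.8° here. β=14.6, B=130.6. 10·(0.1118 − sin(2π·0.1118)/(2π)) = 0.0897 → s = 16.0897

16.0897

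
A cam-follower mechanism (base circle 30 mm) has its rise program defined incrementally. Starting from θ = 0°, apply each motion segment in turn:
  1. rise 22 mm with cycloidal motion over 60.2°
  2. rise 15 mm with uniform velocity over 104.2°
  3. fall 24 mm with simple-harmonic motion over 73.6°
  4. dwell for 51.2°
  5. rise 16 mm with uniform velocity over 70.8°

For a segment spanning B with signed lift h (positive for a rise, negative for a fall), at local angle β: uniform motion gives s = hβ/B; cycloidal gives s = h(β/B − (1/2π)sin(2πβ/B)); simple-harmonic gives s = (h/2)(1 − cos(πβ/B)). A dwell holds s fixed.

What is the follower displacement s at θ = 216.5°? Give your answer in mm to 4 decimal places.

seg 1 [0°–60.2°] cycloidal, h=22: full span → s += 22 → s = 22.0000
seg 2 [60.2°–164.4°] uniform, h=15: full span → s += 15 → s = 37.0000
seg 3 [164.4°–238°] simple-harmonic, h=-24: θ=216.5° here. β=52.1, B=73.6. -24/2·(1 − cos(π·0.7079)) = -19.2916 → s = 17.7084

17.7084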